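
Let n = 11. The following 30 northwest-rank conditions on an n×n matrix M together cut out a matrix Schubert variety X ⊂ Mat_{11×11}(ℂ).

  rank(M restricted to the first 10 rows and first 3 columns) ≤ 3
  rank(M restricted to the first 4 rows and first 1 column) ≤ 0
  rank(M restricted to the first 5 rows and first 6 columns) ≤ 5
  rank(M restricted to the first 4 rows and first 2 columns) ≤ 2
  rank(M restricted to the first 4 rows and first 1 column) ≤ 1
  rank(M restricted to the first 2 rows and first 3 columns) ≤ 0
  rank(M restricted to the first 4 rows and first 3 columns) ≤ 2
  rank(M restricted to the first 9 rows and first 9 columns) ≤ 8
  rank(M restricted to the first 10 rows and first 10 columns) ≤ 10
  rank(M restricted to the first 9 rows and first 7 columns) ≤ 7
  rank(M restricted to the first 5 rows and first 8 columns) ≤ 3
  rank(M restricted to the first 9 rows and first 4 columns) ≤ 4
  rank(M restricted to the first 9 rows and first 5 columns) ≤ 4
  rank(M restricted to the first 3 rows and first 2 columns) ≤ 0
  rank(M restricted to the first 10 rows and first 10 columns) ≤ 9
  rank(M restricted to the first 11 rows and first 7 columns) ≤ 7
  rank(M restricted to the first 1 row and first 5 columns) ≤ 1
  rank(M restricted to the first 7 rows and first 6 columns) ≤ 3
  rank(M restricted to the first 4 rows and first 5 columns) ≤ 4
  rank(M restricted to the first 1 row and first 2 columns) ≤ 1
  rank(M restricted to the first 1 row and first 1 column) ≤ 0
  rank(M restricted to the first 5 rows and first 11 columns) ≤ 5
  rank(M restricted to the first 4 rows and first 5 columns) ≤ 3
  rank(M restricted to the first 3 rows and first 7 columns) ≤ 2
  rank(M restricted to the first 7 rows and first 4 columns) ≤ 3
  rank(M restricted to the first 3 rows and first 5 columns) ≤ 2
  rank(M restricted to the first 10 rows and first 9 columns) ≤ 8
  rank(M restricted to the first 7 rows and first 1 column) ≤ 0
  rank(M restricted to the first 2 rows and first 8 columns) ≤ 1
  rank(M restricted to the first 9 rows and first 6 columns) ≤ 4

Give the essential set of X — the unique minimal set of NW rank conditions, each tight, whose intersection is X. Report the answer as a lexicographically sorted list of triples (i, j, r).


Rank table r_w(11×11) implied by the 30 constraints:

  i=1: 0, 0, 0, 1, 1, 1, 1, 1, 1, 1, 1
  i=2: 0, 0, 0, 1, 1, 1, 1, 1, 2, 2, 2
  i=3: 0, 0, 1, 2, 2, 2, 2, 2, 3, 3, 3
  i=4: 0, 1, 2, 3, 3, 3, 3, 3, 4, 4, 4
  i=5: 0, 1, 2, 3, 3, 3, 3, 3, 4, 5, 5
  i=6: 0, 1, 2, 3, 3, 3, 4, 4, 5, 6, 6
  i=7: 0, 1, 2, 3, 3, 3, 4, 5, 6, 7, 7
  i=8: 1, 2, 3, 4, 4, 4, 5, 6, 7, 8, 8
  i=9: 1, 2, 3, 4, 4, 4, 5, 6, 7, 8, 9
  i=10: 1, 2, 3, 4, 5, 5, 6, 7, 8, 9, 10
  i=11: 1, 2, 3, 4, 5, 6, 7, 8, 9, 10, 11

giving w = (4, 9, 3, 2, 10, 7, 8, 1, 11, 5, 6) via Δ²R.

ℓ(w)=26; the 7 essential cells (i,j,r):

[(2, 3, 0), (2, 8, 1), (3, 2, 0), (5, 8, 3), (7, 1, 0), (7, 6, 3), (9, 6, 4)]


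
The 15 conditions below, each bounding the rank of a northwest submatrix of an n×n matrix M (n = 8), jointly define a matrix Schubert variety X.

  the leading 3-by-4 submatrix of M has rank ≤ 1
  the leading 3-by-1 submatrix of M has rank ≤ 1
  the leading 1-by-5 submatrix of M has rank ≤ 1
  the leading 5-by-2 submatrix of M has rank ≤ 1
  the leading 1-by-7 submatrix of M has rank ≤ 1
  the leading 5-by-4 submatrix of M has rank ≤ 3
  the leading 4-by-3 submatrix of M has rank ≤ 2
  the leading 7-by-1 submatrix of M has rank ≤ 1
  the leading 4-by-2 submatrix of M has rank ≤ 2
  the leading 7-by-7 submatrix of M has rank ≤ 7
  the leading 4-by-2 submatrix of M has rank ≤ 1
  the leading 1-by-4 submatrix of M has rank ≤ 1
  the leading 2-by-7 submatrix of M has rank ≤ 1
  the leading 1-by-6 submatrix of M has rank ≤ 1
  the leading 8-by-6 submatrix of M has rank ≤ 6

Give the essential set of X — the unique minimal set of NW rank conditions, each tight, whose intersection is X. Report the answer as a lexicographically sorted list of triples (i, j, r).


Reconstructing r_w from the 15 given conditions:

  1, 1, 1, 1, 1, 1, 1, 1
  1, 1, 1, 1, 1, 1, 1, 2
  1, 1, 1, 1, 2, 2, 2, 3
  1, 1, 2, 2, 3, 3, 3, 4
  1, 1, 2, 3, 4, 4, 4, 5
  1, 2, 3, 4, 5, 5, 5, 6
  1, 2, 3, 4, 5, 6, 6, 7
  1, 2, 3, 4, 5, 6, 7, 8

second differences of R give the permutation w = (1, 8, 5, 3, 4, 2, 6, 7).

ℓ(w)=11; the 3 essential cells (i,j,r):

[(2, 7, 1), (3, 4, 1), (5, 2, 1)]


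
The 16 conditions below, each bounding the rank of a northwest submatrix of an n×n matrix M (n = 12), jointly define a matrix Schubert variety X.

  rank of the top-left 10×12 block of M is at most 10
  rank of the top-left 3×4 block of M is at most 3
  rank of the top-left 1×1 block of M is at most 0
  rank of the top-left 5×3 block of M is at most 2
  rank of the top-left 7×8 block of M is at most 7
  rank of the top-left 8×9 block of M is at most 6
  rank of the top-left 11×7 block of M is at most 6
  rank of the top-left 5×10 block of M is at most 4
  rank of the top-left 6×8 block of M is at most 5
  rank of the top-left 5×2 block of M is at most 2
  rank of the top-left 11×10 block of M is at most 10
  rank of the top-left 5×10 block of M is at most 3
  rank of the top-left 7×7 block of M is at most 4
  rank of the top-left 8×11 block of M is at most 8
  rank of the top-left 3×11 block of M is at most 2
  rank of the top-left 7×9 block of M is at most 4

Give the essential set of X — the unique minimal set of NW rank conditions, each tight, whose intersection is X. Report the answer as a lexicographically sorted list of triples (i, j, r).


Reconstructing r_w from the 16 given conditions:

  i=1: 0 | 1 | 1 | 1 | 1 | 1 | 1 | 1 | 1 | 1 | 1 | 1
  i=2: 1 | 2 | 2 | 2 | 2 | 2 | 2 | 2 | 2 | 2 | 2 | 2
  i=3: 1 | 2 | 2 | 2 | 2 | 2 | 2 | 2 | 2 | 2 | 2 | 3
  i=4: 1 | 2 | 2 | 3 | 3 | 3 | 3 | 3 | 3 | 3 | 3 | 4
  i=5: 1 | 2 | 2 | 3 | 3 | 3 | 3 | 3 | 3 | 3 | 4 | 5
  i=6: 1 | 2 | 3 | 4 | 4 | 4 | 4 | 4 | 4 | 4 | 5 | 6
  i=7: 1 | 2 | 3 | 4 | 4 | 4 | 4 | 4 | 4 | 5 | 6 | 7
  i=8: 1 | 2 | 3 | 4 | 5 | 5 | 5 | 5 | 5 | 6 | 7 | 8
  i=9: 1 | 2 | 3 | 4 | 5 | 6 | 6 | 6 | 6 | 7 | 8 | 9
  i=10: 1 | 2 | 3 | 4 | 5 | 6 | 6 | 7 | 7 | 8 | 9 | 10
  i=11: 1 | 2 | 3 | 4 | 5 | 6 | 6 | 7 | 8 | 9 | 10 | 11
  i=12: 1 | 2 | 3 | 4 | 5 | 6 | 7 | 8 | 9 | 10 | 11 | 12

the unique w with this rank table is (2, 1, 12, 4, 11, 3, 10, 5, 6, 8, 9, 7).

D(w) has 25 cells with 6 SE-corners; essential set:

[(1, 1, 0), (3, 11, 2), (5, 3, 2), (5, 10, 3), (7, 9, 4), (11, 7, 6)]


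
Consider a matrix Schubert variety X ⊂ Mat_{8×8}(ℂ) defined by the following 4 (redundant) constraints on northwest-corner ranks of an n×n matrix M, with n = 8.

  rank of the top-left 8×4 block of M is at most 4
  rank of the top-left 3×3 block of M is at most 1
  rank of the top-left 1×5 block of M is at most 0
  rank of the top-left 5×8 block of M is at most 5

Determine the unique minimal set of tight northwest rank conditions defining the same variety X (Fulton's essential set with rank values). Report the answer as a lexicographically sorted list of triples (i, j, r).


Computing R[i][j] = min implied NW-rank bound (n=8, 4 conditions):

  R[1]: 0, 0, 0, 0, 0, 1, 1, 1
  R[2]: 1, 1, 1, 1, 1, 2, 2, 2
  R[3]: 1, 1, 1, 2, 2, 3, 3, 3
  R[4]: 1, 2, 2, 3, 3, 4, 4, 4
  R[5]: 1, 2, 3, 4, 4, 5, 5, 5
  R[6]: 1, 2, 3, 4, 5, 6, 6, 6
  R[7]: 1, 2, 3, 4, 5, 6, 7, 7
  R[8]: 1, 2, 3, 4, 5, 6, 7, 8

second differences of R give the permutation w = (6, 1, 4, 2, 3, 5, 7, 8).

Fulton essential set (2 of the 7 Rothe cells):

[(1, 5, 0), (3, 3, 1)]


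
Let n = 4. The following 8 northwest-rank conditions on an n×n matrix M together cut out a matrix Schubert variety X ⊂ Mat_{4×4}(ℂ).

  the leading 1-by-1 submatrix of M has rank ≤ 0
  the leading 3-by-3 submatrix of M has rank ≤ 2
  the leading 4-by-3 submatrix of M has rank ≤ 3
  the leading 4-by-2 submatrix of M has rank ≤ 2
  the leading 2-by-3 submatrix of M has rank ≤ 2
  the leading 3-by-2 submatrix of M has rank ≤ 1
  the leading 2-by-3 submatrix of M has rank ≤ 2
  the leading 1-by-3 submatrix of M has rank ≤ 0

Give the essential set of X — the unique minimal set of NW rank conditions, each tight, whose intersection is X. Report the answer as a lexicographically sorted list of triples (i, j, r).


Recovering R(i,j) via the rank-extension bound from the 8 conditions:

  i=1: 0 0 0 1
  i=2: 1 1 1 2
  i=3: 1 1 2 3
  i=4: 1 2 3 4

hence w(1..4) = (4, 1, 3, 2).

|D(w)|=4, |Ess(w)|=2:

[(1, 3, 0), (3, 2, 1)]


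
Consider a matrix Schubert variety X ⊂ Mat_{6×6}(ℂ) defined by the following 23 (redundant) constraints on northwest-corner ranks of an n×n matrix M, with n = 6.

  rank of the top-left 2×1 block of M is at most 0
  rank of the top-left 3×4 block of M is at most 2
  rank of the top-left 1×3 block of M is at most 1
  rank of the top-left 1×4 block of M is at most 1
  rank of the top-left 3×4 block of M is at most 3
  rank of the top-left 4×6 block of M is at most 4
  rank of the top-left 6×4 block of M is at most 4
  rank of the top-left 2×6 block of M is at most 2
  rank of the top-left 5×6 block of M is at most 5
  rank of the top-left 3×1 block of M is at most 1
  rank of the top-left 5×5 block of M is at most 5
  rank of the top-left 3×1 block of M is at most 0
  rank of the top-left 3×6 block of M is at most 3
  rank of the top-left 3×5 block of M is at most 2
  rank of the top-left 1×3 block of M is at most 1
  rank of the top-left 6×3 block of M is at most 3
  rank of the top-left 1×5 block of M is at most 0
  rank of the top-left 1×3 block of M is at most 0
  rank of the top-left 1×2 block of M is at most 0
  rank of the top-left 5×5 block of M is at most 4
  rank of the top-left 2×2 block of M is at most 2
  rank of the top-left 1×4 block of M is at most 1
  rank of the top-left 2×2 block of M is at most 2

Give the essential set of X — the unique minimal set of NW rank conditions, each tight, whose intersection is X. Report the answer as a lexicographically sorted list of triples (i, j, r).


Propagating the 23 rank bounds to every northwest block:

  0 | 0 | 0 | 0 | 0 | 1
  0 | 1 | 1 | 1 | 1 | 2
  0 | 1 | 2 | 2 | 2 | 3
  1 | 2 | 3 | 3 | 3 | 4
  1 | 2 | 3 | 4 | 4 | 5
  1 | 2 | 3 | 4 | 5 | 6

second differences of R give the permutation w = (6, 2, 3, 1, 4, 5).

2 SE-corners of the 7-cell Rothe diagram give Ess(w):

[(1, 5, 0), (3, 1, 0)]


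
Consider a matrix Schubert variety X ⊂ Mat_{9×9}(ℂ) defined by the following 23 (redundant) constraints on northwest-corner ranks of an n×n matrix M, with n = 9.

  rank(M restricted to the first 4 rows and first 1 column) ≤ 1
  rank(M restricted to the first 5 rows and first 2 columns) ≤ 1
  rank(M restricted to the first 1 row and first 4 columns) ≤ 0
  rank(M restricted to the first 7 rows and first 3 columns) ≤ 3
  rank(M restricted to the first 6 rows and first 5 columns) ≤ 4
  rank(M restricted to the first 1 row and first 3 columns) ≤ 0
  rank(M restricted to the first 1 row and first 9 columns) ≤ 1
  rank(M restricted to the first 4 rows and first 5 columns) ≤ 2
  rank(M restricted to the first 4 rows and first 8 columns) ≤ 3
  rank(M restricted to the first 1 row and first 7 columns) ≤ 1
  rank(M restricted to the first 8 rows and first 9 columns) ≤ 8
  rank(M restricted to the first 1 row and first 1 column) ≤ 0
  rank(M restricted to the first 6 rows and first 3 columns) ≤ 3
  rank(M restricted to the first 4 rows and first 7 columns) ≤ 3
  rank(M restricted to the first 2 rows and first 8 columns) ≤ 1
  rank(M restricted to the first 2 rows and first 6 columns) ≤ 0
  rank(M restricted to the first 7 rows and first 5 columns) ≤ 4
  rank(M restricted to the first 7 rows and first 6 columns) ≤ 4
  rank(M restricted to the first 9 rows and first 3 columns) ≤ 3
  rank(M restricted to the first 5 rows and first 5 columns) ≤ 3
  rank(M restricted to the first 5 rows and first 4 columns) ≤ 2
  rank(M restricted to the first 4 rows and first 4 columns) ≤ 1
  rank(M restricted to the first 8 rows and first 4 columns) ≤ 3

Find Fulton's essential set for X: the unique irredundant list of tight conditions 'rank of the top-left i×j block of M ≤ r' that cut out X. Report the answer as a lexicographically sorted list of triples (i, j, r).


Computing R[i][j] = min implied NW-rank bound (n=9, 23 conditions):

  R[1]: 0, 0, 0, 0, 0, 0, 1, 1, 1
  R[2]: 0, 0, 0, 0, 0, 0, 1, 1, 2
  R[3]: 1, 1, 1, 1, 1, 1, 2, 2, 3
  R[4]: 1, 1, 1, 1, 2, 2, 3, 3, 4
  R[5]: 1, 1, 2, 2, 3, 3, 4, 4, 5
  R[6]: 1, 2, 3, 3, 4, 4, 5, 5, 6
  R[7]: 1, 2, 3, 3, 4, 4, 5, 6, 7
  R[8]: 1, 2, 3, 3, 4, 5, 6, 7, 8
  R[9]: 1, 2, 3, 4, 5, 6, 7, 8, 9

the unique w with this rank table is (7, 9, 1, 5, 3, 2, 8, 6, 4).

ℓ(w)=20; the 6 essential cells (i,j,r):

[(2, 6, 0), (2, 8, 1), (4, 4, 1), (5, 2, 1), (7, 6, 4), (8, 4, 3)]


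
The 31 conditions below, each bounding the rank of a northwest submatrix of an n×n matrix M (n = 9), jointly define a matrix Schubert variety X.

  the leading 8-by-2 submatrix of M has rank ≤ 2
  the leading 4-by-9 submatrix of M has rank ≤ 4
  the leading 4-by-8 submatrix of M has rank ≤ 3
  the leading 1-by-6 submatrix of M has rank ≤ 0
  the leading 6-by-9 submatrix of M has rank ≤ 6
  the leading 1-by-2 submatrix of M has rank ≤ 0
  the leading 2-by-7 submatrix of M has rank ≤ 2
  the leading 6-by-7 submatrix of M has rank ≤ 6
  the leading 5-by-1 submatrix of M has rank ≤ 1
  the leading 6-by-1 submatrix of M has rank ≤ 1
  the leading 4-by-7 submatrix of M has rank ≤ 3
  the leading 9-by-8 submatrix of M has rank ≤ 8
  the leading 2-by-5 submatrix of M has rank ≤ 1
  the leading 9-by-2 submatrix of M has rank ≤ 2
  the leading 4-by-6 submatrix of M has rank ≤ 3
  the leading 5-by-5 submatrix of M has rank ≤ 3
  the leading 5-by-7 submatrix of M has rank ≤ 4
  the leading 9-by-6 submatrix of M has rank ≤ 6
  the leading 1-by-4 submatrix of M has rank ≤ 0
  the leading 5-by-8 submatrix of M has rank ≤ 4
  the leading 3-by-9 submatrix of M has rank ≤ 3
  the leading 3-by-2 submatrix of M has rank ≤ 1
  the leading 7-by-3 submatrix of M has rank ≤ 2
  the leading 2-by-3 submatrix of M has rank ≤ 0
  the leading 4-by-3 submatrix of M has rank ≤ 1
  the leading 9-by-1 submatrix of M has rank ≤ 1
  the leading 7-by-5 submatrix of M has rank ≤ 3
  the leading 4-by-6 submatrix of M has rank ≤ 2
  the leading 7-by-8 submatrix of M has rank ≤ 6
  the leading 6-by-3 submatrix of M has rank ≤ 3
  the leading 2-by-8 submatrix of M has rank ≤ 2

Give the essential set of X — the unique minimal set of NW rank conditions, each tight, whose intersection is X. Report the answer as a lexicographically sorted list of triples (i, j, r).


Recovering R(i,j) via the rank-extension bound from the 31 conditions:

  R[1]: 0  0  0  0  0  0  1  1  1
  R[2]: 0  0  0  1  1  1  2  2  2
  R[3]: 1  1  1  2  2  2  3  3  3
  R[4]: 1  1  1  2  2  2  3  3  4
  R[5]: 1  2  2  3  3  3  4  4  5
  R[6]: 1  2  2  3  3  4  5  5  6
  R[7]: 1  2  2  3  3  4  5  6  7
  R[8]: 1  2  3  4  4  5  6  7  8
  R[9]: 1  2  3  4  5  6  7  8  9

reading off 1-entries of Δ²R: w = (7, 4, 1, 9, 2, 6, 8, 3, 5).

Rothe diagram D(w) (18 cells), 7 SE-corners (essential conditions):

[(1, 6, 0), (2, 3, 0), (4, 3, 1), (4, 6, 2), (4, 8, 3), (7, 3, 2), (7, 5, 3)]


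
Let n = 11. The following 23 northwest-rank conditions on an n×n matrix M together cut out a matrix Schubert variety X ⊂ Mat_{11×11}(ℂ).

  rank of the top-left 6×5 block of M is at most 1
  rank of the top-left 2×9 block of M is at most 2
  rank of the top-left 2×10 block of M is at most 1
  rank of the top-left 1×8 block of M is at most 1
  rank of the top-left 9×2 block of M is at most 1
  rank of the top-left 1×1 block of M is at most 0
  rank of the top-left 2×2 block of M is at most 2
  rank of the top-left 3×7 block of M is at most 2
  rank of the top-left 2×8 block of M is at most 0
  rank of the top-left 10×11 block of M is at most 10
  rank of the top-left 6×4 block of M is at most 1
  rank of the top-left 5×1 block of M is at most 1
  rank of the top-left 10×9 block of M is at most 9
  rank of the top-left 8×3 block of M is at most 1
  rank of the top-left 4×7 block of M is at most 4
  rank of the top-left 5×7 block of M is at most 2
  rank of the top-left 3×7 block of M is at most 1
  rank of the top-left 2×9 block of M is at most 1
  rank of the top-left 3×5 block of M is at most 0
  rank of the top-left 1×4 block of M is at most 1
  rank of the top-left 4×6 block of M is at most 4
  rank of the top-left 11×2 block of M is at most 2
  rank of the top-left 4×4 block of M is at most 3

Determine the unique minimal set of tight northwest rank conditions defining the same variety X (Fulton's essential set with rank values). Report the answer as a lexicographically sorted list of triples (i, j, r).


Reconstructing r_w from the 23 given conditions:

  i=1: 0 | 0 | 0 | 0 | 0 | 0 | 0 | 0 | 1 | 1 | 1
  i=2: 0 | 0 | 0 | 0 | 0 | 0 | 0 | 0 | 1 | 1 | 2
  i=3: 0 | 0 | 0 | 0 | 0 | 1 | 1 | 1 | 2 | 2 | 3
  i=4: 1 | 1 | 1 | 1 | 1 | 2 | 2 | 2 | 3 | 3 | 4
  i=5: 1 | 1 | 1 | 1 | 1 | 2 | 2 | 3 | 4 | 4 | 5
  i=6: 1 | 1 | 1 | 1 | 1 | 2 | 3 | 4 | 5 | 5 | 6
  i=7: 1 | 1 | 1 | 2 | 2 | 3 | 4 | 5 | 6 | 6 | 7
  i=8: 1 | 1 | 1 | 2 | 3 | 4 | 5 | 6 | 7 | 7 | 8
  i=9: 1 | 1 | 2 | 3 | 4 | 5 | 6 | 7 | 8 | 8 | 9
  i=10: 1 | 2 | 3 | 4 | 5 | 6 | 7 | 8 | 9 | 9 | 10
  i=11: 1 | 2 | 3 | 4 | 5 | 6 | 7 | 8 | 9 | 10 | 11

the unique w with this rank table is (9, 11, 6, 1, 8, 7, 4, 5, 3, 2, 10).

Fulton essential set (7 of the 36 Rothe cells):

[(2, 8, 0), (2, 10, 1), (3, 5, 0), (5, 7, 2), (6, 5, 1), (8, 3, 1), (9, 2, 1)]


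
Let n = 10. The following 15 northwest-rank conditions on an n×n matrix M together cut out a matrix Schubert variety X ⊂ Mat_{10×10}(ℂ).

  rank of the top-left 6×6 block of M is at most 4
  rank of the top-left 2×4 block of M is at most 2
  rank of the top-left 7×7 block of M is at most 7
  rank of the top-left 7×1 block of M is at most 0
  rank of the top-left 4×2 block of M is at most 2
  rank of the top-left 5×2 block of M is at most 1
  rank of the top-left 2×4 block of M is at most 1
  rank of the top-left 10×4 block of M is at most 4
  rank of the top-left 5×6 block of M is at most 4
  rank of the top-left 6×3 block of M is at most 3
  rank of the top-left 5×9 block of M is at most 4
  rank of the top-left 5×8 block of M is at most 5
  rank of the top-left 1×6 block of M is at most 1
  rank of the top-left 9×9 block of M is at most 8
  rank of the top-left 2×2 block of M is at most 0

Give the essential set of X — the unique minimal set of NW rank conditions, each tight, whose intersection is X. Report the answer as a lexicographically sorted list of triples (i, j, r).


Recovering R(i,j) via the rank-extension bound from the 15 conditions:

  R[1]: 0, 0, 1, 1, 1, 1, 1, 1, 1, 1
  R[2]: 0, 0, 1, 1, 2, 2, 2, 2, 2, 2
  R[3]: 0, 1, 2, 2, 3, 3, 3, 3, 3, 3
  R[4]: 0, 1, 2, 3, 4, 4, 4, 4, 4, 4
  R[5]: 0, 1, 2, 3, 4, 4, 4, 4, 4, 5
  R[6]: 0, 1, 2, 3, 4, 4, 5, 5, 5, 6
  R[7]: 0, 1, 2, 3, 4, 5, 6, 6, 6, 7
  R[8]: 1, 2, 3, 4, 5, 6, 7, 7, 7, 8
  R[9]: 1, 2, 3, 4, 5, 6, 7, 8, 8, 9
  R[10]: 1, 2, 3, 4, 5, 6, 7, 8, 9, 10

so w = (3, 5, 2, 4, 10, 7, 6, 1, 8, 9).

Rothe diagram D(w) (15 cells), 5 SE-corners (essential conditions):

[(2, 2, 0), (2, 4, 1), (5, 9, 4), (6, 6, 4), (7, 1, 0)]


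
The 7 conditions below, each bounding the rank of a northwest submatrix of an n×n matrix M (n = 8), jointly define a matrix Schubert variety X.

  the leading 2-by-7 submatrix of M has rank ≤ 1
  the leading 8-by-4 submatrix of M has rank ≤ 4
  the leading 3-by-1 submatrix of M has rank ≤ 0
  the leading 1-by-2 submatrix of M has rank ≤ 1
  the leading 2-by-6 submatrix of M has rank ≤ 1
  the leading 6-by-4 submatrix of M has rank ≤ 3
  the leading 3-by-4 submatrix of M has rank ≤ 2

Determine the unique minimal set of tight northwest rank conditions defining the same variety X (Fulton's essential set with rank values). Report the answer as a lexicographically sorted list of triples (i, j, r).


Reconstructing r_w from the 7 given conditions:

  i=1: 0 1 1 1 1 1 1 1
  i=2: 0 1 1 1 1 1 1 2
  i=3: 0 1 2 2 2 2 2 3
  i=4: 1 2 3 3 3 3 3 4
  i=5: 1 2 3 3 4 4 4 5
  i=6: 1 2 3 3 4 5 5 6
  i=7: 1 2 3 4 5 6 6 7
  i=8: 1 2 3 4 5 6 7 8

second differences of R give the permutation w = (2, 8, 3, 1, 5, 6, 4, 7).

|D(w)|=10, |Ess(w)|=3:

[(2, 7, 1), (3, 1, 0), (6, 4, 3)]


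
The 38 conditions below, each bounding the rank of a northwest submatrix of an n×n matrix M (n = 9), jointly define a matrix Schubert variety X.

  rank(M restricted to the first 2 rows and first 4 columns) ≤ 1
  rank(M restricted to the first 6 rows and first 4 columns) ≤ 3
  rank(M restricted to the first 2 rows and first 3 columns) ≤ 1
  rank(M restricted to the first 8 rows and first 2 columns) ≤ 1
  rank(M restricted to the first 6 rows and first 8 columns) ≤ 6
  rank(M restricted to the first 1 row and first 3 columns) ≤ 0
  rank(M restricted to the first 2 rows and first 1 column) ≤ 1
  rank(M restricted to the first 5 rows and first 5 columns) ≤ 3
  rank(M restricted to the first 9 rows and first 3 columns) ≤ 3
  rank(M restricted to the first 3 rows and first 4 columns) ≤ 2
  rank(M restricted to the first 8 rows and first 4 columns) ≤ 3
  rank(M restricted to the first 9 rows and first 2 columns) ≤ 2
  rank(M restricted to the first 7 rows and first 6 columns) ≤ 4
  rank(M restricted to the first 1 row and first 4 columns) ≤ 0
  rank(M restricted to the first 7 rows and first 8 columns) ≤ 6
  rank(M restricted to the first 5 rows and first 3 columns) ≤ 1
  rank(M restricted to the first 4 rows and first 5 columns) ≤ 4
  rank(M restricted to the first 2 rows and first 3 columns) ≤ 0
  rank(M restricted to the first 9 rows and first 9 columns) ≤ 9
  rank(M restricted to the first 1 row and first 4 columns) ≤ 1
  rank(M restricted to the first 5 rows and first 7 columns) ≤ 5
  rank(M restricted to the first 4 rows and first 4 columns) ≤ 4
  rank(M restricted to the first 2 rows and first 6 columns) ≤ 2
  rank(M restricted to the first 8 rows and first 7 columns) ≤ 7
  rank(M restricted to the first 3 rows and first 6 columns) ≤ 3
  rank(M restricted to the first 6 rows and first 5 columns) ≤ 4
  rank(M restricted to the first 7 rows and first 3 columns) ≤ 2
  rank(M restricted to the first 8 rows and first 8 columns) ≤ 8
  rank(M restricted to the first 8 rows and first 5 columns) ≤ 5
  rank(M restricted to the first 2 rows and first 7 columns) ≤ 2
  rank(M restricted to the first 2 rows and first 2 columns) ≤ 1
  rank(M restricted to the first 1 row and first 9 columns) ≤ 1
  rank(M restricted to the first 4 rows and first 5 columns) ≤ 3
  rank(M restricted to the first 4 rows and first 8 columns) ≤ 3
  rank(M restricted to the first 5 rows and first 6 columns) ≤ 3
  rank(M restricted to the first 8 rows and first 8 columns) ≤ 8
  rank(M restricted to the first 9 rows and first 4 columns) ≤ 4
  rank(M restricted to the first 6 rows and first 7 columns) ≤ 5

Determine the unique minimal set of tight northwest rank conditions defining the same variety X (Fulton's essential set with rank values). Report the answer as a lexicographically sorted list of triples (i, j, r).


Rank table r_w(9×9) implied by the 38 constraints:

  row 1: 0  0  0  0  1  1  1  1  1
  row 2: 0  0  0  1  2  2  2  2  2
  row 3: 1  1  1  2  3  3  3  3  3
  row 4: 1  1  1  2  3  3  3  3  4
  row 5: 1  1  1  2  3  3  4  4  5
  row 6: 1  1  2  3  4  4  5  5  6
  row 7: 1  1  2  3  4  4  5  6  7
  row 8: 1  1  2  3  4  5  6  7  8
  row 9: 1  2  3  4  5  6  7  8  9

giving w = (5, 4, 1, 9, 7, 3, 8, 6, 2) via Δ²R.

7 SE-corners of the 19-cell Rothe diagram give Ess(w):

[(1, 4, 0), (2, 3, 0), (4, 8, 3), (5, 3, 1), (5, 6, 3), (7, 6, 4), (8, 2, 1)]


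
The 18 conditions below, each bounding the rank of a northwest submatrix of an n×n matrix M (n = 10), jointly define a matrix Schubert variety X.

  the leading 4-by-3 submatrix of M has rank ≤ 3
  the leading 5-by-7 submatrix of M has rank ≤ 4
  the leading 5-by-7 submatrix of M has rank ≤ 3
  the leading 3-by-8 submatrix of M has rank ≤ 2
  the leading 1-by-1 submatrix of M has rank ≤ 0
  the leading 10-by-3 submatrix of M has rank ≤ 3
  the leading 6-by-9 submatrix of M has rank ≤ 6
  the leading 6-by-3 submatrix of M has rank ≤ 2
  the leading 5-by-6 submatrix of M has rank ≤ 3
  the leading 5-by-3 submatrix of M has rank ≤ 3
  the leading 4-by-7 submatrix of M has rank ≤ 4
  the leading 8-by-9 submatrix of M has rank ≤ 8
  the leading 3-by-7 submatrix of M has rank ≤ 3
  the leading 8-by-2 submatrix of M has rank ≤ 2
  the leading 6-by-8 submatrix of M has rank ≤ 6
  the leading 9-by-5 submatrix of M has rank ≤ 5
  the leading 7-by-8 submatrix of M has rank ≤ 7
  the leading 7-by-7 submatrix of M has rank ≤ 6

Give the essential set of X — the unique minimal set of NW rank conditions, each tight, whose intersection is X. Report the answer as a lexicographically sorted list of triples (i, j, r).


Reconstructing r_w from the 18 given conditions:

  row 1: 0  1  1  1  1  1  1  1  1  1
  row 2: 1  2  2  2  2  2  2  2  2  2
  row 3: 1  2  2  2  2  2  2  2  3  3
  row 4: 1  2  2  3  3  3  3  3  4  4
  row 5: 1  2  2  3  3  3  3  4  5  5
  row 6: 1  2  2  3  4  4  4  5  6  6
  row 7: 1  2  3  4  5  5  5  6  7  7
  row 8: 1  2  3  4  5  6  6  7  8  8
  row 9: 1  2  3  4  5  6  7  8  9  9
  row 10: 1  2  3  4  5  6  7  8  9  10

giving w = (2, 1, 9, 4, 8, 5, 3, 6, 7, 10) via Δ²R.

Fulton essential set (4 of the 13 Rothe cells):

[(1, 1, 0), (3, 8, 2), (5, 7, 3), (6, 3, 2)]


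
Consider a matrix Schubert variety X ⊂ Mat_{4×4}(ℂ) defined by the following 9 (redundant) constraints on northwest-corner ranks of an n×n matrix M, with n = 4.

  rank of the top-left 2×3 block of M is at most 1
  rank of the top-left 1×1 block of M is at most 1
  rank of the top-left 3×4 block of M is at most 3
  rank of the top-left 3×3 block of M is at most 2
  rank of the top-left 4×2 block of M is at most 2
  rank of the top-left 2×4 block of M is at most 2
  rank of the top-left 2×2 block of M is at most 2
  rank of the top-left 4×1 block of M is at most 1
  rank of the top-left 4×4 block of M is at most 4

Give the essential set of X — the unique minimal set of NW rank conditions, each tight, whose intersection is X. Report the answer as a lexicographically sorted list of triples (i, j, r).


The tightest implied rank at each (i,j), from the 9 conditions:

  row 1: 1 1 1 1
  row 2: 1 1 1 2
  row 3: 1 2 2 3
  row 4: 1 2 3 4

hence w(1..4) = (1, 4, 2, 3).

D(w) has 2 cells with 1 SE-corner; essential set:

[(2, 3, 1)]


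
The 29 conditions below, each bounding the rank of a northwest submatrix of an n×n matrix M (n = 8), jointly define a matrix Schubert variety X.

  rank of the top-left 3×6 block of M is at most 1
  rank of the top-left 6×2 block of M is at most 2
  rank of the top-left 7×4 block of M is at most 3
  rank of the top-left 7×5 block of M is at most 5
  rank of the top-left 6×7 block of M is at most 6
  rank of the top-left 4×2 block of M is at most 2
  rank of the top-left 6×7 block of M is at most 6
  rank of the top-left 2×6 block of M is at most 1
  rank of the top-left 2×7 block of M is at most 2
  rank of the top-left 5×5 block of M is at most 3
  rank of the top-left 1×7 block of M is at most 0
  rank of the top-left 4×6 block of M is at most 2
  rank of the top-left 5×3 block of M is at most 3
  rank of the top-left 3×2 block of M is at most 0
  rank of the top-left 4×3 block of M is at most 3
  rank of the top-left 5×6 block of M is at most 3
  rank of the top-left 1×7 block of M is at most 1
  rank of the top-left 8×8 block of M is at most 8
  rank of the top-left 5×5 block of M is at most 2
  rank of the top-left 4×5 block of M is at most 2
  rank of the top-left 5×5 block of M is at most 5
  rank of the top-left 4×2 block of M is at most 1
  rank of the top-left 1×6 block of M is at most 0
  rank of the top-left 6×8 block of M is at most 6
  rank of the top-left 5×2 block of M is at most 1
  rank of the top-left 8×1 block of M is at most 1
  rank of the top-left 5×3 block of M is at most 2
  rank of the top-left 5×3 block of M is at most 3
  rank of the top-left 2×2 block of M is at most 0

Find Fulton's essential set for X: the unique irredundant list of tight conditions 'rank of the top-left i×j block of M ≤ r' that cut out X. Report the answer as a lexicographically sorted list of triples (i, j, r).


Rank table r_w(8×8) implied by the 29 constraints:

  0 0 0 0 0 0 0 1
  0 0 1 1 1 1 1 2
  0 0 1 1 1 1 2 3
  1 1 2 2 2 2 3 4
  1 1 2 2 2 3 4 5
  1 2 3 3 3 4 5 6
  1 2 3 3 4 5 6 7
  1 2 3 4 5 6 7 8

the unique w with this rank table is (8, 3, 7, 1, 6, 2, 5, 4).

ℓ(w)=18; the 6 essential cells (i,j,r):

[(1, 7, 0), (3, 2, 0), (3, 6, 1), (5, 2, 1), (5, 5, 2), (7, 4, 3)]


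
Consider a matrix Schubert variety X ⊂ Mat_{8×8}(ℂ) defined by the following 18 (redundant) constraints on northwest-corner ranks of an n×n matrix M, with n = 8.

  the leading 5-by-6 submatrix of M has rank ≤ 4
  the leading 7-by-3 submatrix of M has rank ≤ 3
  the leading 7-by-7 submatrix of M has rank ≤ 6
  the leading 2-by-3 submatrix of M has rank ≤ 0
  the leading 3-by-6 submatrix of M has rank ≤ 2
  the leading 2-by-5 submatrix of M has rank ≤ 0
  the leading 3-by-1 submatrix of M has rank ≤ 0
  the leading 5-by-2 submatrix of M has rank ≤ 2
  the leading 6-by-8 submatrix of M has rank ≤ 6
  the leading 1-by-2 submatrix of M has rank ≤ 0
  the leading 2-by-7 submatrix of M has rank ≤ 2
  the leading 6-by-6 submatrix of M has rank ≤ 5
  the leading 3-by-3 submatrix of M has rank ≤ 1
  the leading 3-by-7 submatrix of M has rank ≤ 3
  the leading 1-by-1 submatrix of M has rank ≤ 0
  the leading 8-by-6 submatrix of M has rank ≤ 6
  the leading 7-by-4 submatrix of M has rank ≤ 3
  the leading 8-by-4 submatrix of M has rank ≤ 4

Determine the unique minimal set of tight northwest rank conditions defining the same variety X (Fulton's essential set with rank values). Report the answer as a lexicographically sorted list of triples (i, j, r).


Reconstructing r_w from the 18 given conditions:

  0 | 0 | 0 | 0 | 0 | 1 | 1 | 1
  0 | 0 | 0 | 0 | 0 | 1 | 2 | 2
  0 | 1 | 1 | 1 | 1 | 2 | 3 | 3
  1 | 2 | 2 | 2 | 2 | 3 | 4 | 4
  1 | 2 | 3 | 3 | 3 | 4 | 5 | 5
  1 | 2 | 3 | 3 | 4 | 5 | 6 | 6
  1 | 2 | 3 | 3 | 4 | 5 | 6 | 7
  1 | 2 | 3 | 4 | 5 | 6 | 7 | 8

giving w = (6, 7, 2, 1, 3, 5, 8, 4) via Δ²R.

D(w) has 13 cells with 3 SE-corners; essential set:

[(2, 5, 0), (3, 1, 0), (7, 4, 3)]


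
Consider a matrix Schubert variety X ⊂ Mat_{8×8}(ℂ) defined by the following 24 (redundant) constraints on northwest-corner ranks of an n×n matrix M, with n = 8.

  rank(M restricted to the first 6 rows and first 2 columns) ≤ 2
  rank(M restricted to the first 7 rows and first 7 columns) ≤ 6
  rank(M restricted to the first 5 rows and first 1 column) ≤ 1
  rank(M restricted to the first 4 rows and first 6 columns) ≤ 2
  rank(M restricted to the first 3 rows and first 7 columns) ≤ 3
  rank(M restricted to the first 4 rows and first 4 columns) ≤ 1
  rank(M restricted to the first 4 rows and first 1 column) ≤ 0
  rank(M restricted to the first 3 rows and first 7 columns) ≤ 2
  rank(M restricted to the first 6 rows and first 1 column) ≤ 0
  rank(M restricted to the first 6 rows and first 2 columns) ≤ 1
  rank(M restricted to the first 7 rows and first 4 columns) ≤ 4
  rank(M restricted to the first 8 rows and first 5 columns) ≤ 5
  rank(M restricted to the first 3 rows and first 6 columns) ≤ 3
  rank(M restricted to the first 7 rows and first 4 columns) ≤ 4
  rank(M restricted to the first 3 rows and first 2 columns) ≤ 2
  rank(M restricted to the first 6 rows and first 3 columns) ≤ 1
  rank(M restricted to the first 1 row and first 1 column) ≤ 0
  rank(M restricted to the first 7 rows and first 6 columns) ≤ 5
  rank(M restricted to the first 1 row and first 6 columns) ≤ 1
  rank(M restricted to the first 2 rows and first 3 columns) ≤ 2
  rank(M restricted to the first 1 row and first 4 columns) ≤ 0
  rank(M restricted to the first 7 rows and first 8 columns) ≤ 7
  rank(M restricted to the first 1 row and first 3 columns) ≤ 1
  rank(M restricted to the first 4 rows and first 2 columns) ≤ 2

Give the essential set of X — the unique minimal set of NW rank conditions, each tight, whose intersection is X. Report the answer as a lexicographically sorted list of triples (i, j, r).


Computing R[i][j] = min implied NW-rank bound (n=8, 24 conditions):

  row 1: 0  0  0  0  1  1  1  1
  row 2: 0  1  1  1  2  2  2  2
  row 3: 0  1  1  1  2  2  2  3
  row 4: 0  1  1  1  2  2  3  4
  row 5: 0  1  1  2  3  3  4  5
  row 6: 0  1  1  2  3  4  5  6
  row 7: 1  2  2  3  4  5  6  7
  row 8: 1  2  3  4  5  6  7  8

giving w = (5, 2, 8, 7, 4, 6, 1, 3) via Δ²R.

ℓ(w)=18; the 6 essential cells (i,j,r):

[(1, 4, 0), (3, 7, 2), (4, 4, 1), (4, 6, 2), (6, 1, 0), (6, 3, 1)]


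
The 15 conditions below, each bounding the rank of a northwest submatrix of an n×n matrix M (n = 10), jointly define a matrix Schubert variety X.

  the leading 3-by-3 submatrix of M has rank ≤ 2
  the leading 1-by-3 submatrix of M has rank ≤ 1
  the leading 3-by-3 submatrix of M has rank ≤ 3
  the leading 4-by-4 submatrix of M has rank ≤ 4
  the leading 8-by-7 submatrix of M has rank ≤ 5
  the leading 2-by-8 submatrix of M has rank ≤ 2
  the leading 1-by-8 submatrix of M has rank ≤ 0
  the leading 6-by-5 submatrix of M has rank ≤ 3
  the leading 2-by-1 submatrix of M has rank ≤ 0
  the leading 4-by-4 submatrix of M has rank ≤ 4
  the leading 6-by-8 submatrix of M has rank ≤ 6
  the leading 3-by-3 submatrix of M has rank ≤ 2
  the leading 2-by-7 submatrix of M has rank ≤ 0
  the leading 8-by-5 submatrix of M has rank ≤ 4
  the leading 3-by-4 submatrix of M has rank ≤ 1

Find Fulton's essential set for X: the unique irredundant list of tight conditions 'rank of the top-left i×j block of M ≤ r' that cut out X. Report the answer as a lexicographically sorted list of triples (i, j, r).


Computing R[i][j] = min implied NW-rank bound (n=10, 15 conditions):

  row 1: 0 | 0 | 0 | 0 | 0 | 0 | 0 | 0 | 1 | 1
  row 2: 0 | 0 | 0 | 0 | 0 | 0 | 0 | 1 | 2 | 2
  row 3: 1 | 1 | 1 | 1 | 1 | 1 | 1 | 2 | 3 | 3
  row 4: 1 | 2 | 2 | 2 | 2 | 2 | 2 | 3 | 4 | 4
  row 5: 1 | 2 | 3 | 3 | 3 | 3 | 3 | 4 | 5 | 5
  row 6: 1 | 2 | 3 | 3 | 3 | 4 | 4 | 5 | 6 | 6
  row 7: 1 | 2 | 3 | 4 | 4 | 5 | 5 | 6 | 7 | 7
  row 8: 1 | 2 | 3 | 4 | 4 | 5 | 5 | 6 | 7 | 8
  row 9: 1 | 2 | 3 | 4 | 5 | 6 | 6 | 7 | 8 | 9
  row 10: 1 | 2 | 3 | 4 | 5 | 6 | 7 | 8 | 9 | 10

reading off 1-entries of Δ²R: w = (9, 8, 1, 2, 3, 6, 4, 10, 5, 7).

Rothe diagram D(w) (19 cells), 5 SE-corners (essential conditions):

[(1, 8, 0), (2, 7, 0), (6, 5, 3), (8, 5, 4), (8, 7, 5)]


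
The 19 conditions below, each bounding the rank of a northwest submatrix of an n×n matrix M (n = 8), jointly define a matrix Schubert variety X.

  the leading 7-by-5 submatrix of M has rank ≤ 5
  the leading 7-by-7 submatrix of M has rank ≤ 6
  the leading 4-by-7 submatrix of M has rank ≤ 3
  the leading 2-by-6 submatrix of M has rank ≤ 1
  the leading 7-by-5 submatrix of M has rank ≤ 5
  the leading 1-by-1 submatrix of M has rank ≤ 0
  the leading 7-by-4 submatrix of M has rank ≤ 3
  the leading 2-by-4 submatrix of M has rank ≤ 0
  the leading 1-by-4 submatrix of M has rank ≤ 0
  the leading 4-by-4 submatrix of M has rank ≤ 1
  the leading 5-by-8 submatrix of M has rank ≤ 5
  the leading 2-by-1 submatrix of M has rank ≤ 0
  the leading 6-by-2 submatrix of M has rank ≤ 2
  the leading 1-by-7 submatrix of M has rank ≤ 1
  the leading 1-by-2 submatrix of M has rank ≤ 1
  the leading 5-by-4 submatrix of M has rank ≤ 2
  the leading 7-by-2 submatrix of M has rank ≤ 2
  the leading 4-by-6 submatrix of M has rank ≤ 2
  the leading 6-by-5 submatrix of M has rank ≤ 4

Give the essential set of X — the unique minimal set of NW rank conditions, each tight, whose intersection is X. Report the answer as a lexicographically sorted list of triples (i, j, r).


Reconstructing r_w from the 19 given conditions:

  R[1]: 0  0  0  0  1  1  1  1
  R[2]: 0  0  0  0  1  1  2  2
  R[3]: 1  1  1  1  2  2  3  3
  R[4]: 1  1  1  1  2  2  3  4
  R[5]: 1  2  2  2  3  3  4  5
  R[6]: 1  2  3  3  4  4  5  6
  R[7]: 1  2  3  3  4  5  6  7
  R[8]: 1  2  3  4  5  6  7  8

giving w = (5, 7, 1, 8, 2, 3, 6, 4) via Δ²R.

D(w) has 14 cells with 5 SE-corners; essential set:

[(2, 4, 0), (2, 6, 1), (4, 4, 1), (4, 6, 2), (7, 4, 3)]


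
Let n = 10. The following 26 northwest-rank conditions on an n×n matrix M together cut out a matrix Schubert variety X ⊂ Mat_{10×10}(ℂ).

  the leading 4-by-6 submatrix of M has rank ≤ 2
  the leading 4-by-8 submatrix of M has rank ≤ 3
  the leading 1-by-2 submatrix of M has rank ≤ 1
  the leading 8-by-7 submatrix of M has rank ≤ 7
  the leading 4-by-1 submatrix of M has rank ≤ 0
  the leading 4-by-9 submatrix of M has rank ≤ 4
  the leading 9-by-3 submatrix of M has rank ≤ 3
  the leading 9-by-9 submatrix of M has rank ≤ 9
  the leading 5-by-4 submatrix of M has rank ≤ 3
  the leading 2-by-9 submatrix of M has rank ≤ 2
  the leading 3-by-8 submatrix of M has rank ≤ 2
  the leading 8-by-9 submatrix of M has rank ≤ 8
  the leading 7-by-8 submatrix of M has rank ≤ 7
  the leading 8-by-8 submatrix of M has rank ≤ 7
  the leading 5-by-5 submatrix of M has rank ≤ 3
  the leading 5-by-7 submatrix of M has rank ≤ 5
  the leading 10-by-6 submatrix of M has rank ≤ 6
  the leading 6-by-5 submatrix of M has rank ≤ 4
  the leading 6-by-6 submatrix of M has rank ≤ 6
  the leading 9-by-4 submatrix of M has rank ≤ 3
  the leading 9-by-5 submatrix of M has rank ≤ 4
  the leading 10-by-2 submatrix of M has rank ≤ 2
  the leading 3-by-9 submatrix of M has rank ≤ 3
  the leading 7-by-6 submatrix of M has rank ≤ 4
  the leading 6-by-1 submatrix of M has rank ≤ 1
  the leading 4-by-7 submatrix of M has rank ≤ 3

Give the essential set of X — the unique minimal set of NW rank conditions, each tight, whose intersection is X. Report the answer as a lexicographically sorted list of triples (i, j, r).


Computing R[i][j] = min implied NW-rank bound (n=10, 26 conditions):

  R[1]: 0 1 1 1 1 1 1 1 1 1
  R[2]: 0 1 2 2 2 2 2 2 2 2
  R[3]: 0 1 2 2 2 2 2 2 3 3
  R[4]: 0 1 2 2 2 2 3 3 4 4
  R[5]: 1 2 3 3 3 3 4 4 5 5
  R[6]: 1 2 3 3 4 4 5 5 6 6
  R[7]: 1 2 3 3 4 4 5 6 7 7
  R[8]: 1 2 3 3 4 5 6 7 8 8
  R[9]: 1 2 3 3 4 5 6 7 8 9
  R[10]: 1 2 3 4 5 6 7 8 9 10

so w = (2, 3, 9, 7, 1, 5, 8, 6, 10, 4).

D(w) has 17 cells with 5 SE-corners; essential set:

[(3, 8, 2), (4, 1, 0), (4, 6, 2), (7, 6, 4), (9, 4, 3)]


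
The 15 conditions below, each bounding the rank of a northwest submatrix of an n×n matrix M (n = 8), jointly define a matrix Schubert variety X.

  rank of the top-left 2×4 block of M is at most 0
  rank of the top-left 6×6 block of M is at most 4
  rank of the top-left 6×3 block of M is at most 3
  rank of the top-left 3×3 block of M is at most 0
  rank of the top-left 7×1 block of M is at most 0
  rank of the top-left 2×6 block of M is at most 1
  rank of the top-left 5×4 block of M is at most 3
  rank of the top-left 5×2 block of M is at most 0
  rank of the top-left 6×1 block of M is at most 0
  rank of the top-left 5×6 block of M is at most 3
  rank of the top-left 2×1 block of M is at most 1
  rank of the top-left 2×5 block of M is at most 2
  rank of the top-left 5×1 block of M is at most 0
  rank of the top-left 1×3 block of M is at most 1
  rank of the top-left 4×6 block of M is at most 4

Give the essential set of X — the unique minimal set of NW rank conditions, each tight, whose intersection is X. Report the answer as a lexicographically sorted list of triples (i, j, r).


Rank table r_w(8×8) implied by the 15 constraints:

  0 | 0 | 0 | 0 | 1 | 1 | 1 | 1
  0 | 0 | 0 | 0 | 1 | 1 | 2 | 2
  0 | 0 | 0 | 1 | 2 | 2 | 3 | 3
  0 | 0 | 1 | 2 | 3 | 3 | 4 | 4
  0 | 0 | 1 | 2 | 3 | 3 | 4 | 5
  0 | 1 | 2 | 3 | 4 | 4 | 5 | 6
  0 | 1 | 2 | 3 | 4 | 5 | 6 | 7
  1 | 2 | 3 | 4 | 5 | 6 | 7 | 8

reading off 1-entries of Δ²R: w = (5, 7, 4, 3, 8, 2, 6, 1).

ℓ(w)=19; the 6 essential cells (i,j,r):

[(2, 4, 0), (2, 6, 1), (3, 3, 0), (5, 2, 0), (5, 6, 3), (7, 1, 0)]
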